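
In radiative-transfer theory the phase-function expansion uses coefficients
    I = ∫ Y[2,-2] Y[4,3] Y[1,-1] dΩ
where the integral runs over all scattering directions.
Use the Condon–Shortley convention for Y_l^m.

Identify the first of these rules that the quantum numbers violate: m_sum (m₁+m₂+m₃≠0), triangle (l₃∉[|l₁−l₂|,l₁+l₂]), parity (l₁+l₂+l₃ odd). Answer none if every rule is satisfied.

triangle

m₁+m₂+m₃ = -2 + 3 − 1 = 0  ✓
triangle: |2−4|=2 ≤ l₃=1 ≤ 2+4=6  ✗
parity: l₁+l₂+l₃ = 7 is odd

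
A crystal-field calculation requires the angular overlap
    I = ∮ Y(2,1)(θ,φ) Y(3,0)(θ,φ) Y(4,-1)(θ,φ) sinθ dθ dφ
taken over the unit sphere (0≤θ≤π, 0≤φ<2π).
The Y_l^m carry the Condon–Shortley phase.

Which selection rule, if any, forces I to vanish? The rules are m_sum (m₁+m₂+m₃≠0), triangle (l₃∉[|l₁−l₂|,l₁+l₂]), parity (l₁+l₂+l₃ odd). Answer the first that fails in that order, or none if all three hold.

azimuthal sum: 1 + 0 − 1 = 0  ✓
1 ≤ 4 ≤ 5 (triangle on l)  ✓
L = 2 + 3 + 4 = 9 (odd)  ✗

parity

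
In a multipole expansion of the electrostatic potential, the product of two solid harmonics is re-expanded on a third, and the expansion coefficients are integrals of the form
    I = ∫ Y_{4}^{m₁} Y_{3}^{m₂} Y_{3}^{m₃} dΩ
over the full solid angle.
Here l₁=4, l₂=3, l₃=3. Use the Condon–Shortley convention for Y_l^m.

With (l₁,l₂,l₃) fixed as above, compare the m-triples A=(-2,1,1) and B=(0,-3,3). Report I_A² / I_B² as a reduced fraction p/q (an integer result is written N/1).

40/9

l's match ⇒ only the (l;m) 3-j factors differ between A and B.
A: triangle coeff Δ(4,3,3) = 1/34650; Σ_t [2,4]: t=2:+1/192 t=3:−1/36 t=4:+1/192 = -5/288; (3j)²=20/693 [(4 3 3; -2 1 1)], sign=-1
B: triangle coeff Δ(4,3,3) = 1/34650; Σ_t [0,0]: t=0:+1/1152 = 1/1152; (3j)²=1/154 [(4 3 3; 0 -3 3)], sign=+1
I_A²/I_B² = (20/693)/(1/154) = 40/9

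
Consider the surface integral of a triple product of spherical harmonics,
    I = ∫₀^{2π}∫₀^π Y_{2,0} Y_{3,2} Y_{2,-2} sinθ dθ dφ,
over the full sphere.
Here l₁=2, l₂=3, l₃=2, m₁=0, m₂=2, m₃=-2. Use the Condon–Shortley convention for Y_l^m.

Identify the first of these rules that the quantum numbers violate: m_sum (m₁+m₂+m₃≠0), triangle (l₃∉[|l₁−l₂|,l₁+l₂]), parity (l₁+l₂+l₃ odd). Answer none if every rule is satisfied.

parity

m₁+m₂+m₃ = 0 + 2 − 2 = 0  ✓
triangle: |2−3|=1 ≤ l₃=2 ≤ 2+3=5  ✓
parity: l₁+l₂+l₃ = 7 is odd  ✗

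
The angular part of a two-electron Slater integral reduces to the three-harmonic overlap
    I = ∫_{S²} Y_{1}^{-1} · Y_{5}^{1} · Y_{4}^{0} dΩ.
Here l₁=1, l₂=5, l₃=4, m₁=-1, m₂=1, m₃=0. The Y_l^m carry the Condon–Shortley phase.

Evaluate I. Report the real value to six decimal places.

m-sum 0 ✓  L=10 even ✓  4≤4≤6 ✓
Π(2lᵢ+1) = 3×11×9 = 297
triangle coeff Δ(1,5,4) = 1/495
Σ_t [1,1]: t=1:−1/576 = -1/576
(3j)²=5/99 [(1 5 4; 0 0 0)], sign=-1
Σ_t [2,2]: t=2:+1/1152 = 1/1152
(3j)²=1/33 [(1 5 4; -1 1 0)], sign=+1
⇒ 4πI² = 5/11
I = (-1)√(5/11/(4π)) = -0.19018827

-0.190188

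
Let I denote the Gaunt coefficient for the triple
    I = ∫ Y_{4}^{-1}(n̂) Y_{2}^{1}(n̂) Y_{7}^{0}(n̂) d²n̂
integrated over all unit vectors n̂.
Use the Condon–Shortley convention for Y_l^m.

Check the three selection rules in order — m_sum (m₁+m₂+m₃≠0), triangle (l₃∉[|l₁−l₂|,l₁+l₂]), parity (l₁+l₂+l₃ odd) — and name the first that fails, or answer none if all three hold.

m₁+m₂+m₃ = -1 + 1 + 0 = 0  ✓
triangle: |4−2|=2 ≤ l₃=7 ≤ 4+2=6  ✗
parity: l₁+l₂+l₃ = 13 is odd

triangle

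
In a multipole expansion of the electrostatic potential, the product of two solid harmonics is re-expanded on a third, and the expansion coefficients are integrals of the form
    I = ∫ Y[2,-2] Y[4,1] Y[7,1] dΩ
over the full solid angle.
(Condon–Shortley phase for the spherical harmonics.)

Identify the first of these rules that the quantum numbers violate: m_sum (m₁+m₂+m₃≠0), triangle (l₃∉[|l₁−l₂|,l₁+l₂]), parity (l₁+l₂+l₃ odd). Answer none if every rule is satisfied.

m₁+m₂+m₃ = -2 + 1 + 1 = 0  ✓
triangle: |2−4|=2 ≤ l₃=7 ≤ 2+4=6  ✗
parity: l₁+l₂+l₃ = 13 is odd

triangle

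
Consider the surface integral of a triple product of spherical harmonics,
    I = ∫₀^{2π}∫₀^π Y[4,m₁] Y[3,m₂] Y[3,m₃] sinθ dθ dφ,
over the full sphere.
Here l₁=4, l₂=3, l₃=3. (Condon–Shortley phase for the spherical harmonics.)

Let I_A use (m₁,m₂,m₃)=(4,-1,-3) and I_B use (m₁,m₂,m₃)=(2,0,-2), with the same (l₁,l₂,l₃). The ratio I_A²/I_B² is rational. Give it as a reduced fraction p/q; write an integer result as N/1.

l's match ⇒ only the (l;m) 3-j factors differ between A and B.
A: triangle coeff Δ(4,3,3) = 1/34650; Σ_t [0,0]: t=0:+1/1152 = 1/1152; (3j)²=1/33 [(4 3 3; 4 -1 -3)], sign=+1
B: triangle coeff Δ(4,3,3) = 1/34650; Σ_t [1,2]: t=1:−1/72 t=2:+1/96 = -1/288; (3j)²=1/462 [(4 3 3; 2 0 -2)], sign=+1
I_A²/I_B² = (1/33)/(1/462) = 14/1

14/1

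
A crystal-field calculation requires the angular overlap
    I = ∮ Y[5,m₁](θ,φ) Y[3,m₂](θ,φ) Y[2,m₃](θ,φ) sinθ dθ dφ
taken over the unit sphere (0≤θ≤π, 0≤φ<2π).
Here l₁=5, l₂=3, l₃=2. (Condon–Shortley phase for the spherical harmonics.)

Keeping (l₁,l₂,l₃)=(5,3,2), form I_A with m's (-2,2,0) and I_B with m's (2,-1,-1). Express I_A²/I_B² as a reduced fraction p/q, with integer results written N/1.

3/5

Same 5,3,2: normalisation and zero-m 3j drop out of the ratio.
A: Δ: 6! 4! 0! / 11! → 1/2310; sum: t=5:−1/480 = -1/480; 3j²(5 3 2; -2 2 0) = Δ·Π!·Σ² = 3/110  (sign -1)
B: Δ: 6! 4! 0! / 11! → 1/2310; sum: t=2:+1/288 = 1/288; 3j²(5 3 2; 2 -1 -1) = Δ·Π!·Σ² = 1/22  (sign -1)
I_A²/I_B² = (3/110)/(1/22) = 3/5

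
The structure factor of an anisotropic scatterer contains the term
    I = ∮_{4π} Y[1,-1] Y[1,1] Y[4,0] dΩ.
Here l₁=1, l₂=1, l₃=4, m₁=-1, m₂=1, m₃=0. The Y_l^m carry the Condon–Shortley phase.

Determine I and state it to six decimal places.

0.000000

|1−1|≤4≤1+1 violated ⇒ I = 0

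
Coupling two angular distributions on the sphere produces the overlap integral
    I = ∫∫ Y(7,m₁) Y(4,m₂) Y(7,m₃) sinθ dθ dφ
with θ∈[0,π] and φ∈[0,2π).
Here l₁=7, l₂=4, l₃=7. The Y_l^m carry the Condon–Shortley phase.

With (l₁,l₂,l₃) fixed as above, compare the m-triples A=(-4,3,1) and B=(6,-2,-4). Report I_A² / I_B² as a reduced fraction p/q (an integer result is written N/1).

Same 7,4,7: normalisation and zero-m 3j drop out of the ratio.
A: Δ: 4! 10! 4! / 19! → 1/58198140; sum: t=3:−1/11612160 t=4:+1/4354560 = 1/6967296; 3j²(7 4 7; -4 3 1) = Δ·Π!·Σ² = 625/50388  (sign +1)
B: Δ: 4! 10! 4! / 19! → 1/58198140; sum: t=0:+1/34836480 t=1:−1/130636800 = 11/522547200; 3j²(7 4 7; 6 -2 -4) = Δ·Π!·Σ² = 1331/81396  (sign -1)
I_A²/I_B² = (625/50388)/(1331/81396) = 13125/17303

13125/17303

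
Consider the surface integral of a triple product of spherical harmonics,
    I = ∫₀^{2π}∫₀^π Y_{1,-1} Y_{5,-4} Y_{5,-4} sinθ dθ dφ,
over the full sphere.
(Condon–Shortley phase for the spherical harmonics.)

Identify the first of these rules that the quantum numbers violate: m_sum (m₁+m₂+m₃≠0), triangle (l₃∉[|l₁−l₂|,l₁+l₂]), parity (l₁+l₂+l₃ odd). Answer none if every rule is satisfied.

Σmᵢ = -9  ✗
l₃∈[|l₁−l₂|,l₁+l₂]=[4,6], have l₃=5
Σlᵢ = 11 ⇒ odd

m_sum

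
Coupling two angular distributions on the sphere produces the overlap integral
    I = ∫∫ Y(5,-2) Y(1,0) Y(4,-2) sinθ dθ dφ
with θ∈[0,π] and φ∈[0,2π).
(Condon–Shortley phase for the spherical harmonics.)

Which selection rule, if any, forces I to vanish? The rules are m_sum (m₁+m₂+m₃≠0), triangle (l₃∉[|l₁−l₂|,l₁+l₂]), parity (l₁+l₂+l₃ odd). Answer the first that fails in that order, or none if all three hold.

m₁+m₂+m₃ = -2 + 0 − 2 = -4  ✗
triangle: |5−1|=4 ≤ l₃=4 ≤ 5+1=6
parity: l₁+l₂+l₃ = 10 is even

m_sum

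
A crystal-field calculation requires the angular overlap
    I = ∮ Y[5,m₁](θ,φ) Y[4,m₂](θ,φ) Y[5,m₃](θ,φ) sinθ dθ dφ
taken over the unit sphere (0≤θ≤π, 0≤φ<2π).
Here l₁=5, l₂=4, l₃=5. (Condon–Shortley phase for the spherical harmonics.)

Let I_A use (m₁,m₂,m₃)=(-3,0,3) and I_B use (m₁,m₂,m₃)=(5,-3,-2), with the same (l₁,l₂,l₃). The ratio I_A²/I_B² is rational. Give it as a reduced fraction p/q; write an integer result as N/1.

6/7

Shared (l₁,l₂,l₃)=(5,4,5): N and (l;000)² cancel in I_A²/I_B².
A: Δ = 4!·6!·4!/15! = 1/3153150; Racah Σ t=2..4: t=2:+1/11520 t=3:−1/4320 t=4:+1/27648 = -1/9216; ⇒ 3j(5 4 5; -3 0 3)² = 2/143, sgn -1
B: Δ = 4!·6!·4!/15! = 1/3153150; Racah Σ t=0..0: t=0:+1/103680 = 1/103680; ⇒ 3j(5 4 5; 5 -3 -2)² = 7/429, sgn -1
I_A²/I_B² = (2/143)/(7/429) = 6/7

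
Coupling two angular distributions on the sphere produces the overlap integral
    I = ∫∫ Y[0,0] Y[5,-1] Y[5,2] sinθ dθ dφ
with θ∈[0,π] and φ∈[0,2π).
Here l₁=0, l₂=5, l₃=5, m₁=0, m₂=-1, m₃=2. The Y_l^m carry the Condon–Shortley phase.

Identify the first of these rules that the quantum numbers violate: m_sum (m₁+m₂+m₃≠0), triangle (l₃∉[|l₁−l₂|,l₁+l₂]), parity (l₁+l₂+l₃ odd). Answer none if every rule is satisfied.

azimuthal sum: 0 − 1 + 2 = 1  ✗
5 ≤ 5 ≤ 5 (triangle on l)
L = 0 + 5 + 5 = 10 (even)

m_sum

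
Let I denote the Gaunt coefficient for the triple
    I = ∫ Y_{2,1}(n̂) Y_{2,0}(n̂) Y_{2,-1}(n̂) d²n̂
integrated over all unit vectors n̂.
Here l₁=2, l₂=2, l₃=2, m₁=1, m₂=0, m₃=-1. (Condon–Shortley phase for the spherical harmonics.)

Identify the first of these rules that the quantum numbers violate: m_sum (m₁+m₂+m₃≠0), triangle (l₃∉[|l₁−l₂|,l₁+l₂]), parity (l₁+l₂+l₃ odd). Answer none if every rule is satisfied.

none

m₁+m₂+m₃ = 1 + 0 − 1 = 0  ✓
triangle: |2−2|=0 ≤ l₃=2 ≤ 2+2=4  ✓
parity: l₁+l₂+l₃ = 6 is even  ✓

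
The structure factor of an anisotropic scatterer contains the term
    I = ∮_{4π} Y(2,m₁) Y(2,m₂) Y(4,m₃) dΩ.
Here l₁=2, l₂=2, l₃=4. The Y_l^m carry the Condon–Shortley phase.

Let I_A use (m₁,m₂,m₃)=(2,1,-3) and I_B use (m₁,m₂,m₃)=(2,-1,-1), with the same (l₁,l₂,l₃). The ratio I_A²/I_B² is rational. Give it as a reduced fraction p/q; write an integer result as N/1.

Same 2,2,4: normalisation and zero-m 3j drop out of the ratio.
A: Δ: 0! 4! 4! / 9! → 1/630; sum: t=0:+1/144 = 1/144; 3j²(2 2 4; 2 1 -3) = Δ·Π!·Σ² = 1/18  (sign -1)
B: Δ: 0! 4! 4! / 9! → 1/630; sum: t=0:+1/144 = 1/144; 3j²(2 2 4; 2 -1 -1) = Δ·Π!·Σ² = 1/126  (sign -1)
I_A²/I_B² = (1/18)/(1/126) = 7/1

7/1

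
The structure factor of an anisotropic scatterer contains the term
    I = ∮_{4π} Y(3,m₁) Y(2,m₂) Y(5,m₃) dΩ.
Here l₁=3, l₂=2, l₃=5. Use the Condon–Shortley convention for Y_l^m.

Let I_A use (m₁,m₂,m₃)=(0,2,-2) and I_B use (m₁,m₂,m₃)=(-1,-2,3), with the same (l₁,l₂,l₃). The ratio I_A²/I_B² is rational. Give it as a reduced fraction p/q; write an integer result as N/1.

1/2

l's match ⇒ only the (l;m) 3-j factors differ between A and B.
A: triangle coeff Δ(3,2,5) = 1/2310; Σ_t [0,0]: t=0:+1/864 = 1/864; (3j)²=1/66 [(3 2 5; 0 2 -2)], sign=-1
B: triangle coeff Δ(3,2,5) = 1/2310; Σ_t [0,0]: t=0:+1/1152 = 1/1152; (3j)²=1/33 [(3 2 5; -1 -2 3)], sign=+1
I_A²/I_B² = (1/66)/(1/33) = 1/2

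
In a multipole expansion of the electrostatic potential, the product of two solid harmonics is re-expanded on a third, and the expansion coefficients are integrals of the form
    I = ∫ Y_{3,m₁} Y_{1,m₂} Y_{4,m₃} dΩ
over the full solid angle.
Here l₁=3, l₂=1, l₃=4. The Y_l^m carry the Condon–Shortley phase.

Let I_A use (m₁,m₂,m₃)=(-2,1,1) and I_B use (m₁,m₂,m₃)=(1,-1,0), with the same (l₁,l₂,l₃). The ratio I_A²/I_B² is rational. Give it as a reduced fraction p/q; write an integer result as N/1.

1/2

Shared (l₁,l₂,l₃)=(3,1,4): N and (l;000)² cancel in I_A²/I_B².
A: Δ = 0!·6!·2!/9! = 1/252; Racah Σ t=0..0: t=0:+1/240 = 1/240; ⇒ 3j(3 1 4; -2 1 1)² = 1/84, sgn -1
B: Δ = 0!·6!·2!/9! = 1/252; Racah Σ t=0..0: t=0:+1/96 = 1/96; ⇒ 3j(3 1 4; 1 -1 0)² = 1/42, sgn +1
I_A²/I_B² = (1/84)/(1/42) = 1/2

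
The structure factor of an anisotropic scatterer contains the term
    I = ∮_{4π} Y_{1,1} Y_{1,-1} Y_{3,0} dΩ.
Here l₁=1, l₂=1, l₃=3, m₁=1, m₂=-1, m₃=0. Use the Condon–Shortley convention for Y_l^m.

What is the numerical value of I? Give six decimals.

triangle: need 0≤l₃≤2, have 3; I=0

0.000000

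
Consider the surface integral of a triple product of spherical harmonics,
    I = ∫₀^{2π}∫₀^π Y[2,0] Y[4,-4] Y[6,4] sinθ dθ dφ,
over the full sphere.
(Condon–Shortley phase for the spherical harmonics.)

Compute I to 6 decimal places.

m-sum 0 ✓  L=12 even ✓  2≤6≤6 ✓
Π(2lᵢ+1) = 5×9×13 = 585
triangle coeff Δ(2,4,6) = 1/6435
Σ_t [0,0]: t=0:+1/2304 = 1/2304
(3j)²=5/143 [(2 4 6; 0 0 0)], sign=+1
Σ_t [0,0]: t=0:+1/161280 = 1/161280
(3j)²=1/143 [(2 4 6; 0 -4 4)], sign=+1
⇒ 4πI² = 225/1573
I = (+1)√(225/1573/(4π)) = 0.10668957

0.106690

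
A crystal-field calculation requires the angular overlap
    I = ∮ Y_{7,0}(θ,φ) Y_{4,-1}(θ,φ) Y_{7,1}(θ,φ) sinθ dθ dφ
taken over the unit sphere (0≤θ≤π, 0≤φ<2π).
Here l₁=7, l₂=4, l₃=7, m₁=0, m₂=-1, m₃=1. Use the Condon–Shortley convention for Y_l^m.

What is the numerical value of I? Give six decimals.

Checks pass: Σm=0; 18 even; l₃=7∈[3,11].
(2·7+1)(2·4+1)(2·7+1) = 2025
Δ: 4! 10! 4! / 19! → 1/58198140
sum: t=0:+1/17418240 t=1:−1/622080 t=2:+1/230400 t=3:−1/622080 t=4:+1/17418240 = 1/806400
3j²(7 4 7; 0 0 0) = Δ·Π!·Σ² = 2268/230945  (sign -1)
sum: t=0:+1/4354560 t=1:−1/414720 t=2:+1/345600 t=3:−1/2488320 = 1/3225600
3j²(7 4 7; 0 -1 1) = Δ·Π!·Σ² = 81/92378  (sign +1)
combine: 4πI² = 2025·2268/230945·81/92378 = 37200870/2133423721
take √, sign -1: I = -0.03725058

-0.037251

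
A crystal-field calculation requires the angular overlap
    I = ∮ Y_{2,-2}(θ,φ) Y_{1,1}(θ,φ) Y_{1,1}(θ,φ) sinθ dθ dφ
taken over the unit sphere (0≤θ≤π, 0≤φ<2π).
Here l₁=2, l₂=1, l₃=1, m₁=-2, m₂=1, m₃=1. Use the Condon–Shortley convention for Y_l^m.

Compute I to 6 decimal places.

0.309019

Rules hold: Σm=0, L=4 even, 1≤1≤3.
N = 5·3·3 = 45
Δ = 2!·2!·0!/5! = 1/30
Racah Σ t=1..1: t=1:−1/1 = -1/1
⇒ 3j(2 1 1; 0 0 0)² = 2/15, sgn +1
Racah Σ t=2..2: t=2:+1/4 = 1/4
⇒ 3j(2 1 1; -2 1 1)² = 1/5, sgn +1
4πI² = N·(3j₀)²·(3jₘ)² = 6/5
I = +1·√(1.2/4π) = 0.30901936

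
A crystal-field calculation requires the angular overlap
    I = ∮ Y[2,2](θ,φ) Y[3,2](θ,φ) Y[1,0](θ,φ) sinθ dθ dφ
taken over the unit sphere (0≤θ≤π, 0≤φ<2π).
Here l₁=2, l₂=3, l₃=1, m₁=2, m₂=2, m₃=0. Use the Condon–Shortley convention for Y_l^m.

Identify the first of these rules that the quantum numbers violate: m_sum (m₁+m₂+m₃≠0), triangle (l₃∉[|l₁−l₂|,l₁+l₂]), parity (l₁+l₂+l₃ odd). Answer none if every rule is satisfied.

m₁+m₂+m₃ = 2 + 2 + 0 = 4  ✗
triangle: |2−3|=1 ≤ l₃=1 ≤ 2+3=5
parity: l₁+l₂+l₃ = 6 is even

m_sum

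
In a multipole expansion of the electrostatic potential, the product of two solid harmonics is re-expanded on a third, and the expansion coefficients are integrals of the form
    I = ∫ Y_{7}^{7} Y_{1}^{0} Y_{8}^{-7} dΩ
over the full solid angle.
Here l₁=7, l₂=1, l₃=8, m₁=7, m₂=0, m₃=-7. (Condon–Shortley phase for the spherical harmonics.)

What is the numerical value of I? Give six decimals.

m-sum 0 ✓  L=16 even ✓  6≤8≤8 ✓
Π(2lᵢ+1) = 15×3×17 = 765
triangle coeff Δ(7,1,8) = 1/2040
Σ_t [0,0]: t=0:+1/25401600 = 1/25401600
(3j)²=8/255 [(7 1 8; 0 0 0)], sign=+1
Σ_t [0,0]: t=0:+1/87178291200 = 1/87178291200
(3j)²=1/136 [(7 1 8; 7 0 -7)], sign=-1
⇒ 4πI² = 3/17
I = (-1)√(3/17/(4π)) = -0.11850352

-0.118504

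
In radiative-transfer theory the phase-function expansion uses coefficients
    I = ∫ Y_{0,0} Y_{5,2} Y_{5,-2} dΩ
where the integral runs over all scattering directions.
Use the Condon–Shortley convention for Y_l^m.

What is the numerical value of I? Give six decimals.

0.282095

m-sum 0 ✓  L=10 even ✓  5≤5≤5 ✓
Π(2lᵢ+1) = 1×11×11 = 121
triangle coeff Δ(0,5,5) = 1/11
Σ_t [0,0]: t=0:+1/14400 = 1/14400
(3j)²=1/11 [(0 5 5; 0 0 0)], sign=-1
Σ_t [0,0]: t=0:+1/30240 = 1/30240
(3j)²=1/11 [(0 5 5; 0 2 -2)], sign=-1
⇒ 4πI² = 1/1
I = (+1)√(1/1/(4π)) = 0.28209479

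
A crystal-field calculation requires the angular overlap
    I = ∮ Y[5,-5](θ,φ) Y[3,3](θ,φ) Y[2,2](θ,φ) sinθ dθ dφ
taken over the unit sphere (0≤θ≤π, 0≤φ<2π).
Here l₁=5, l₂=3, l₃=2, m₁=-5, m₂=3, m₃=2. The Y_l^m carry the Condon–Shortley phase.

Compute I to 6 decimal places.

-0.347235

Rules hold: Σm=0, L=10 even, 2≤2≤8.
N = 11·7·5 = 385
Δ = 6!·4!·0!/11! = 1/2310
Racah Σ t=3..3: t=3:−1/144 = -1/144
⇒ 3j(5 3 2; 0 0 0)² = 10/231, sgn -1
Racah Σ t=6..6: t=6:+1/17280 = 1/17280
⇒ 3j(5 3 2; -5 3 2)² = 1/11, sgn +1
4πI² = N·(3j₀)²·(3jₘ)² = 50/33
I = -1·√(1.51515/4π) = -0.34723469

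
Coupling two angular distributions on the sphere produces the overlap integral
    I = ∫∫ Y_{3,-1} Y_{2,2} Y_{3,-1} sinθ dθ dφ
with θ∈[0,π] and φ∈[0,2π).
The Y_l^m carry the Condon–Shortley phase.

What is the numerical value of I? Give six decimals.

Checks pass: Σm=0; 8 even; l₃=3∈[1,5].
(2·3+1)(2·2+1)(2·3+1) = 245
Δ: 2! 4! 2! / 9! → 1/3780
sum: t=0:+1/24 t=1:−1/4 t=2:+1/24 = -1/6
3j²(3 2 3; 0 0 0) = Δ·Π!·Σ² = 4/105  (sign +1)
sum: t=2:+1/16 = 1/16
3j²(3 2 3; -1 2 -1) = Δ·Π!·Σ² = 2/35  (sign +1)
combine: 4πI² = 245·4/105·2/35 = 8/15
take √, sign +1: I = 0.20601291

0.206013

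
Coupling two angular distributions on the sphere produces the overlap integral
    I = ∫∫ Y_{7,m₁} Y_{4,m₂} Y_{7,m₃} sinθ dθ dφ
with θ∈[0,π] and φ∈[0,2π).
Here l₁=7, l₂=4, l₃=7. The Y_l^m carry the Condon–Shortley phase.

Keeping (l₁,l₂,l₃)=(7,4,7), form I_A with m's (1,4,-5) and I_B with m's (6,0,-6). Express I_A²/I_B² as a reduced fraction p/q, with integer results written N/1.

l's match ⇒ only the (l;m) 3-j factors differ between A and B.
A: triangle coeff Δ(7,4,7) = 1/58198140; Σ_t [4,4]: t=4:+1/46448640 = 1/46448640; (3j)²=75/8398 [(7 4 7; 1 4 -5)], sign=+1
B: triangle coeff Δ(7,4,7) = 1/58198140; Σ_t [0,1]: t=0:+1/209018880 t=1:−1/130636800 = -1/348364800; (3j)²=143/45220 [(7 4 7; 6 0 -6)], sign=+1
I_A²/I_B² = (75/8398)/(143/45220) = 5250/1859

5250/1859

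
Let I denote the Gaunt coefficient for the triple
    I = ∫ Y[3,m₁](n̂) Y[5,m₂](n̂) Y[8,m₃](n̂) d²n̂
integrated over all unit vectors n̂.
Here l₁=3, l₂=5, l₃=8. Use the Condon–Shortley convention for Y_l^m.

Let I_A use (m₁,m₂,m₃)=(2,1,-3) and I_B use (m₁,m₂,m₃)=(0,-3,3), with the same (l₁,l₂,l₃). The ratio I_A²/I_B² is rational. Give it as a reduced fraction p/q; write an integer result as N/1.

7/5

l's match ⇒ only the (l;m) 3-j factors differ between A and B.
A: triangle coeff Δ(3,5,8) = 1/136136; Σ_t [0,0]: t=0:+1/2073600 = 1/2073600; (3j)²=15/884 [(3 5 8; 2 1 -3)], sign=-1
B: triangle coeff Δ(3,5,8) = 1/136136; Σ_t [0,0]: t=0:+1/2903040 = 1/2903040; (3j)²=75/6188 [(3 5 8; 0 -3 3)], sign=-1
I_A²/I_B² = (15/884)/(75/6188) = 7/5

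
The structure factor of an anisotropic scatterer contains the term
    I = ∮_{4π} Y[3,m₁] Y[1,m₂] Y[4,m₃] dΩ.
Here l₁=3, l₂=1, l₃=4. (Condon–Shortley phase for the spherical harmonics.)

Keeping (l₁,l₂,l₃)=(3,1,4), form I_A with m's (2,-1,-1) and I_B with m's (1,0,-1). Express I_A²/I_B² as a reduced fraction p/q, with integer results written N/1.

1/5

l's match ⇒ only the (l;m) 3-j factors differ between A and B.
A: triangle coeff Δ(3,1,4) = 1/252; Σ_t [0,0]: t=0:+1/240 = 1/240; (3j)²=1/84 [(3 1 4; 2 -1 -1)], sign=-1
B: triangle coeff Δ(3,1,4) = 1/252; Σ_t [0,0]: t=0:+1/48 = 1/48; (3j)²=5/84 [(3 1 4; 1 0 -1)], sign=-1
I_A²/I_B² = (1/84)/(5/84) = 1/5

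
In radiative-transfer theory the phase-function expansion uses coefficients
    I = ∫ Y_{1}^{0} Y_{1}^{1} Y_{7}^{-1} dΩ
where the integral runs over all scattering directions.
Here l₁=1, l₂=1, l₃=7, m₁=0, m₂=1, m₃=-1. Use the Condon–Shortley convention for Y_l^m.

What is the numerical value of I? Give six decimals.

triangle: need 0≤l₃≤2, have 7; I=0

0.000000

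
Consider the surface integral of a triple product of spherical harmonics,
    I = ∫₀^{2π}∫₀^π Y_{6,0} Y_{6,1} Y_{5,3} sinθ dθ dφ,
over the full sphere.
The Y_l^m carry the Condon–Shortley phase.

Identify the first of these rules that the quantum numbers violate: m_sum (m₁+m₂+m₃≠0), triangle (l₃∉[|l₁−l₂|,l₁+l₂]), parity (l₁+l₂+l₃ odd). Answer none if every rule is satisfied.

azimuthal sum: 0 + 1 + 3 = 4  ✗
0 ≤ 5 ≤ 12 (triangle on l)
L = 6 + 6 + 5 = 17 (odd)

m_sum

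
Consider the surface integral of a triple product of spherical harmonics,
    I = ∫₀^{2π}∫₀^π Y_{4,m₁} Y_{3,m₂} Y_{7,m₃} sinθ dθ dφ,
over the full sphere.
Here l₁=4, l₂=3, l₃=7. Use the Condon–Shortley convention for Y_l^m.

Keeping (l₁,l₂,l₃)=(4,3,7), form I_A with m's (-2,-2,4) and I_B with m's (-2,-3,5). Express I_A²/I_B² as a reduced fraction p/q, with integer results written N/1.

3/2

Shared (l₁,l₂,l₃)=(4,3,7): N and (l;000)² cancel in I_A²/I_B².
A: Δ = 0!·8!·6!/15! = 1/45045; Racah Σ t=0..0: t=0:+1/172800 = 1/172800; ⇒ 3j(4 3 7; -2 -2 4)² = 2/65, sgn -1
B: Δ = 0!·8!·6!/15! = 1/45045; Racah Σ t=0..0: t=0:+1/1036800 = 1/1036800; ⇒ 3j(4 3 7; -2 -3 5)² = 4/195, sgn +1
I_A²/I_B² = (2/65)/(4/195) = 3/2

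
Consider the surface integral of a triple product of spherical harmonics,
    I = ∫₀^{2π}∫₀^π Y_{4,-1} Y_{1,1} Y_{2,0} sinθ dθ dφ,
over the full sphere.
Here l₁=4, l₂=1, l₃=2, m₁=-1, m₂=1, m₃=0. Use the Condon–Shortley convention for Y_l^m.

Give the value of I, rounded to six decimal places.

0.000000

l₃=2 ∉ [3,5] — triangle fails ⇒ I = 0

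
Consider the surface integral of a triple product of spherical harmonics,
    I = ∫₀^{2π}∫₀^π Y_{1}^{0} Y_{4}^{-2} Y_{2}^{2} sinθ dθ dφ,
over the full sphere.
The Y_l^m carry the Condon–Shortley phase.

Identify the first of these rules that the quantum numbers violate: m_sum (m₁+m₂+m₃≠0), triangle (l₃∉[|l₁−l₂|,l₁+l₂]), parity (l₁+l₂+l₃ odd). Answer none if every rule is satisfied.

Σmᵢ = 0  ✓
l₃∈[|l₁−l₂|,l₁+l₂]=[3,5], have l₃=2  ✗
Σlᵢ = 7 ⇒ odd

triangle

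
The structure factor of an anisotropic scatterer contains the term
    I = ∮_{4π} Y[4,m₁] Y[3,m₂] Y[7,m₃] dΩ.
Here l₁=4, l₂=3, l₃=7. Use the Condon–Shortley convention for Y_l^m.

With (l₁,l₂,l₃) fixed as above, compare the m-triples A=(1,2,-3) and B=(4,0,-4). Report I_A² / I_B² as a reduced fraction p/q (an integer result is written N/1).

336/55

Shared (l₁,l₂,l₃)=(4,3,7): N and (l;000)² cancel in I_A²/I_B².
A: Δ = 0!·8!·6!/15! = 1/45045; Racah Σ t=0..0: t=0:+1/86400 = 1/86400; ⇒ 3j(4 3 7; 1 2 -3)² = 16/715, sgn +1
B: Δ = 0!·8!·6!/15! = 1/45045; Racah Σ t=0..0: t=0:+1/1451520 = 1/1451520; ⇒ 3j(4 3 7; 4 0 -4)² = 1/273, sgn -1
I_A²/I_B² = (16/715)/(1/273) = 336/55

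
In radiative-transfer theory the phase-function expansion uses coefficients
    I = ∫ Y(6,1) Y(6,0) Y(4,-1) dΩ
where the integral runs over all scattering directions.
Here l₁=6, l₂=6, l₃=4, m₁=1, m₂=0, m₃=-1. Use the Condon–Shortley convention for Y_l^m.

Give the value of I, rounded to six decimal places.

Rules hold: Σm=0, L=16 even, 0≤4≤12.
N = 13·13·9 = 1521
Δ = 8!·4!·4!/17! = 1/15315300
Racah Σ t=2..6: t=2:+1/829440 t=3:−1/25920 t=4:+1/9216 t=5:−1/25920 t=6:+1/829440 = 7/207360
⇒ 3j(6 6 4; 0 0 0)² = 28/2431, sgn +1
Racah Σ t=2..5: t=2:+1/207360 t=3:−1/17280 t=4:+1/13824 t=5:−1/103680 = 1/103680
⇒ 3j(6 6 4; 1 0 -1)² = 10/7293, sgn -1
4πI² = N·(3j₀)²·(3jₘ)² = 840/34969
I = -1·√(0.0240213/4π) = -0.04372130

-0.043721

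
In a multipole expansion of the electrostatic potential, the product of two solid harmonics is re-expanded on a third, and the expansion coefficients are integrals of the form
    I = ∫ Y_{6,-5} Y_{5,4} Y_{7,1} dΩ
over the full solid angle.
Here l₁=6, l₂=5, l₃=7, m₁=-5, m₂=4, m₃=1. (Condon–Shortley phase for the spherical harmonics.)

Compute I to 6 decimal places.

Checks pass: Σm=0; 18 even; l₃=7∈[1,11].
(2·6+1)(2·5+1)(2·7+1) = 2145
Δ: 4! 8! 6! / 19! → 1/174594420
sum: t=0:+1/4147200 t=1:−1/207360 t=2:+1/82944 t=3:−1/207360 t=4:+1/4147200 = 1/345600
3j²(6 5 7; 0 0 0) = Δ·Π!·Σ² = 420/46189  (sign -1)
sum: t=3:−1/174182400 t=4:+1/14515200 = 11/174182400
3j²(6 5 7; -5 4 1) = Δ·Π!·Σ² = 121/12597  (sign +1)
combine: 4πI² = 2145·420/46189·121/12597 = 254100/1356277
take √, sign -1: I = -0.12210212

-0.122102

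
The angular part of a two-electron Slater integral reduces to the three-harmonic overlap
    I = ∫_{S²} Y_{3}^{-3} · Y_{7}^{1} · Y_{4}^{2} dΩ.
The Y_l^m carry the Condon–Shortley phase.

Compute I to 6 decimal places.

-0.035654

Checks pass: Σm=0; 14 even; l₃=4∈[4,10].
(2·3+1)(2·7+1)(2·4+1) = 945
Δ: 6! 0! 8! / 15! → 1/45045
sum: t=3:−1/20736 = -1/20736
3j²(3 7 4; 0 0 0) = Δ·Π!·Σ² = 35/1287  (sign -1)
sum: t=6:+1/1036800 = 1/1036800
3j²(3 7 4; -3 1 2) = Δ·Π!·Σ² = 4/6435  (sign +1)
combine: 4πI² = 945·35/1287·4/6435 = 980/61347
take √, sign -1: I = -0.03565426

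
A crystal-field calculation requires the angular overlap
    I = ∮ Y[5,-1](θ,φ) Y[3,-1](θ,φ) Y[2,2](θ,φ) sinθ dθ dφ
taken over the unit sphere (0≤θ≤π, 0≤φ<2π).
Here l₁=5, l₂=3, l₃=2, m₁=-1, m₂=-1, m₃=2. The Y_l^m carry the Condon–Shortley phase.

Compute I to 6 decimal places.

-0.092802

Rules hold: Σm=0, L=10 even, 2≤2≤8.
N = 11·7·5 = 385
Δ = 6!·4!·0!/11! = 1/2310
Racah Σ t=3..3: t=3:−1/144 = -1/144
⇒ 3j(5 3 2; 0 0 0)² = 10/231, sgn -1
Racah Σ t=2..2: t=2:+1/1152 = 1/1152
⇒ 3j(5 3 2; -1 -1 2)² = 1/154, sgn +1
4πI² = N·(3j₀)²·(3jₘ)² = 25/231
I = -1·√(0.108225/4π) = -0.09280237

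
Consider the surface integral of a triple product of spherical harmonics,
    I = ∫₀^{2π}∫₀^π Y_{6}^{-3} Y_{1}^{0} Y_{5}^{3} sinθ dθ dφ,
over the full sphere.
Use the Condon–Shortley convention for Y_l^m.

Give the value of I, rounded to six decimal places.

m-sum 0 ✓  L=12 even ✓  5≤5≤7 ✓
Π(2lᵢ+1) = 13×3×11 = 429
triangle coeff Δ(6,1,5) = 1/858
Σ_t [1,1]: t=1:−1/14400 = -1/14400
(3j)²=6/143 [(6 1 5; 0 0 0)], sign=+1
Σ_t [1,1]: t=1:−1/80640 = -1/80640
(3j)²=9/286 [(6 1 5; -3 0 3)], sign=-1
⇒ 4πI² = 81/143
I = (-1)√(81/143/(4π)) = -0.21230956

-0.212310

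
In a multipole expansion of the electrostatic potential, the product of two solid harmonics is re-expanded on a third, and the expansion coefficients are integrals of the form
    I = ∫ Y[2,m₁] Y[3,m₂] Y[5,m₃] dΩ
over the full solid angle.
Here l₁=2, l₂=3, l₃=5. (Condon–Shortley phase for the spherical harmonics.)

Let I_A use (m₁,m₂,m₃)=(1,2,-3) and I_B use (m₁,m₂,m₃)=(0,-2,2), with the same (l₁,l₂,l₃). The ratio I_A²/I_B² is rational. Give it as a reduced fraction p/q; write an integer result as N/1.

16/9

l's match ⇒ only the (l;m) 3-j factors differ between A and B.
A: triangle coeff Δ(2,3,5) = 1/2310; Σ_t [0,0]: t=0:+1/720 = 1/720; (3j)²=8/165 [(2 3 5; 1 2 -3)], sign=+1
B: triangle coeff Δ(2,3,5) = 1/2310; Σ_t [0,0]: t=0:+1/480 = 1/480; (3j)²=3/110 [(2 3 5; 0 -2 2)], sign=-1
I_A²/I_B² = (8/165)/(3/110) = 16/9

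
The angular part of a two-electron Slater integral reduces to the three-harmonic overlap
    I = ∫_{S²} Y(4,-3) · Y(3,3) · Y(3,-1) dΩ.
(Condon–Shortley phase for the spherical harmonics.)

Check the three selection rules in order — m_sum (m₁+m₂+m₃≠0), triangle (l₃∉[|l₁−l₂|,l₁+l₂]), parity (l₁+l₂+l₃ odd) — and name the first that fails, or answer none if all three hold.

azimuthal sum: -3 + 3 − 1 = -1  ✗
1 ≤ 3 ≤ 7 (triangle on l)
L = 4 + 3 + 3 = 10 (even)

m_sum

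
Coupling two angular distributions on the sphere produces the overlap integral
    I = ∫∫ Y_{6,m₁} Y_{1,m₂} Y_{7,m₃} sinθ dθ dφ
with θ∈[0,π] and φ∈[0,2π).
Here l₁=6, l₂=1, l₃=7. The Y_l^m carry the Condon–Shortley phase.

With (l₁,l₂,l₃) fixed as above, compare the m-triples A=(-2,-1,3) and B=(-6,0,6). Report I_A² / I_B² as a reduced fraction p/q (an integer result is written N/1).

l's match ⇒ only the (l;m) 3-j factors differ between A and B.
A: triangle coeff Δ(6,1,7) = 1/1365; Σ_t [0,0]: t=0:+1/1935360 = 1/1935360; (3j)²=3/91 [(6 1 7; -2 -1 3)], sign=+1
B: triangle coeff Δ(6,1,7) = 1/1365; Σ_t [0,0]: t=0:+1/479001600 = 1/479001600; (3j)²=1/105 [(6 1 7; -6 0 6)], sign=-1
I_A²/I_B² = (3/91)/(1/105) = 45/13

45/13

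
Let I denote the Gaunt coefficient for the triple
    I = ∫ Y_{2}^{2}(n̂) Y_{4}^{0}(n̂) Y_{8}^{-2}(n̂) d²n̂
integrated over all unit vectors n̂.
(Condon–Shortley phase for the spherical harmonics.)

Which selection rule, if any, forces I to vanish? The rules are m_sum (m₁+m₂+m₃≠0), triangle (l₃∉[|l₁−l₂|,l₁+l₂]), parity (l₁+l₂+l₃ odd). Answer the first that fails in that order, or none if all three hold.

triangle

Σmᵢ = 0  ✓
l₃∈[|l₁−l₂|,l₁+l₂]=[2,6], have l₃=8  ✗
Σlᵢ = 14 ⇒ even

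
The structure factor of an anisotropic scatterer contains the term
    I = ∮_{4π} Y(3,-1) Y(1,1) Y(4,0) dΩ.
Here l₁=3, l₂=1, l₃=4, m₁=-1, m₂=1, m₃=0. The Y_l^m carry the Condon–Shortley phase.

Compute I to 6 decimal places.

0.150786

Checks pass: Σm=0; 8 even; l₃=4∈[2,4].
(2·3+1)(2·1+1)(2·4+1) = 189
Δ: 0! 6! 2! / 9! → 1/252
sum: t=0:+1/36 = 1/36
3j²(3 1 4; 0 0 0) = Δ·Π!·Σ² = 4/63  (sign +1)
sum: t=0:+1/96 = 1/96
3j²(3 1 4; -1 1 0) = Δ·Π!·Σ² = 1/42  (sign +1)
combine: 4πI² = 189·4/63·1/42 = 2/7
take √, sign +1: I = 0.15078601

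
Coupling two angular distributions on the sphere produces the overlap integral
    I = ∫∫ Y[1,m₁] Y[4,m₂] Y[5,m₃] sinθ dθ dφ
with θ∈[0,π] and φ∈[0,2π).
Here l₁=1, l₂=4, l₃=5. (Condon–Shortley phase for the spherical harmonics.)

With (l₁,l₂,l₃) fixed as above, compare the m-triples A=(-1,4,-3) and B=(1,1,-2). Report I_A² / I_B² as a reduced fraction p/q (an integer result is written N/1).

1/21

Shared (l₁,l₂,l₃)=(1,4,5): N and (l;000)² cancel in I_A²/I_B².
A: Δ = 0!·2!·8!/11! = 1/495; Racah Σ t=0..0: t=0:+1/80640 = 1/80640; ⇒ 3j(1 4 5; -1 4 -3)² = 1/495, sgn +1
B: Δ = 0!·2!·8!/11! = 1/495; Racah Σ t=0..0: t=0:+1/1440 = 1/1440; ⇒ 3j(1 4 5; 1 1 -2)² = 7/165, sgn -1
I_A²/I_B² = (1/495)/(7/165) = 1/21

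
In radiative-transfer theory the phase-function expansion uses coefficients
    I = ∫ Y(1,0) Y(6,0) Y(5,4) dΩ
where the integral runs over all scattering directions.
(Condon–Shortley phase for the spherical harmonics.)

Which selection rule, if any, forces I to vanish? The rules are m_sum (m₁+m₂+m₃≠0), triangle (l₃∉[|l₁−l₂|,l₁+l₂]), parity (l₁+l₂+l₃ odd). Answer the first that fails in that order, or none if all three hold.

m_sum

m₁+m₂+m₃ = 0 + 0 + 4 = 4  ✗
triangle: |1−6|=5 ≤ l₃=5 ≤ 1+6=7
parity: l₁+l₂+l₃ = 12 is even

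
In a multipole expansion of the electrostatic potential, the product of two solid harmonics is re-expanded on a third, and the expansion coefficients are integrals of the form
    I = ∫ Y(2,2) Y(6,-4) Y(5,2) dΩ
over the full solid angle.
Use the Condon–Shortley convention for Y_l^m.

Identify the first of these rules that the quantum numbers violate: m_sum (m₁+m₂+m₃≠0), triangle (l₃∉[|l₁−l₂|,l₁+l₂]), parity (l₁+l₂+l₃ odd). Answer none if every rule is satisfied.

parity

azimuthal sum: 2 − 4 + 2 = 0  ✓
4 ≤ 5 ≤ 8 (triangle on l)  ✓
L = 2 + 6 + 5 = 13 (odd)  ✗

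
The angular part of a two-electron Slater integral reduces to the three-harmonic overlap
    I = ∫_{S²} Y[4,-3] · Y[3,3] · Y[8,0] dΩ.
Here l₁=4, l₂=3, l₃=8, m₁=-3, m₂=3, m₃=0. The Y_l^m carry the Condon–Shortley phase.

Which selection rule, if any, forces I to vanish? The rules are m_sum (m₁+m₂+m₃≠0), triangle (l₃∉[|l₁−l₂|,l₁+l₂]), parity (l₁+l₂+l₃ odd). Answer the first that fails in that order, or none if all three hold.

m₁+m₂+m₃ = -3 + 3 + 0 = 0  ✓
triangle: |4−3|=1 ≤ l₃=8 ≤ 4+3=7  ✗
parity: l₁+l₂+l₃ = 15 is odd

triangle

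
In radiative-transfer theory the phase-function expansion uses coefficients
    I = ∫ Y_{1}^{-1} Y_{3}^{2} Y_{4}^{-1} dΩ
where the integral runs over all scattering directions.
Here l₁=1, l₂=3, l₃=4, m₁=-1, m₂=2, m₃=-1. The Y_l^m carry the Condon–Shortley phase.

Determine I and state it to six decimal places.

Checks pass: Σm=0; 8 even; l₃=4∈[2,4].
(2·1+1)(2·3+1)(2·4+1) = 189
Δ: 0! 2! 6! / 9! → 1/252
sum: t=0:+1/36 = 1/36
3j²(1 3 4; 0 0 0) = Δ·Π!·Σ² = 4/63  (sign +1)
sum: t=0:+1/240 = 1/240
3j²(1 3 4; -1 2 -1) = Δ·Π!·Σ² = 1/84  (sign -1)
combine: 4πI² = 189·4/63·1/84 = 1/7
take √, sign -1: I = -0.10662181

-0.106622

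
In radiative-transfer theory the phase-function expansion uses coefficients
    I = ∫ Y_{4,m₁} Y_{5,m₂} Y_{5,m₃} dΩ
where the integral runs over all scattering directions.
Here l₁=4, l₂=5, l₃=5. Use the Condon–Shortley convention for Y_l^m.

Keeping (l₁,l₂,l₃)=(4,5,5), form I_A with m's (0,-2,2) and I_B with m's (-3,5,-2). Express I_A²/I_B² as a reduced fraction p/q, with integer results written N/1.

l's match ⇒ only the (l;m) 3-j factors differ between A and B.
A: triangle coeff Δ(4,5,5) = 1/3153150; Σ_t [0,3]: t=0:+1/20736 t=1:−1/1728 t=2:+1/1920 t=3:−1/25920 = -1/20736; (3j)²=1/2574 [(4 5 5; 0 -2 2)], sign=+1
B: triangle coeff Δ(4,5,5) = 1/3153150; Σ_t [4,4]: t=4:+1/103680 = 1/103680; (3j)²=7/429 [(4 5 5; -3 5 -2)], sign=-1
I_A²/I_B² = (1/2574)/(7/429) = 1/42

1/42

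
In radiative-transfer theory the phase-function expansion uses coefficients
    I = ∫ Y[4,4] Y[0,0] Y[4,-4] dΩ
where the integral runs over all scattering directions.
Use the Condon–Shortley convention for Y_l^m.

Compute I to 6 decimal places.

Checks pass: Σm=0; 8 even; l₃=4∈[4,4].
(2·4+1)(2·0+1)(2·4+1) = 81
Δ: 0! 8! 0! / 9! → 1/9
sum: t=0:+1/576 = 1/576
3j²(4 0 4; 0 0 0) = Δ·Π!·Σ² = 1/9  (sign +1)
sum: t=0:+1/40320 = 1/40320
3j²(4 0 4; 4 0 -4) = Δ·Π!·Σ² = 1/9  (sign +1)
combine: 4πI² = 81·1/9·1/9 = 1/1
take √, sign +1: I = 0.28209479

0.282095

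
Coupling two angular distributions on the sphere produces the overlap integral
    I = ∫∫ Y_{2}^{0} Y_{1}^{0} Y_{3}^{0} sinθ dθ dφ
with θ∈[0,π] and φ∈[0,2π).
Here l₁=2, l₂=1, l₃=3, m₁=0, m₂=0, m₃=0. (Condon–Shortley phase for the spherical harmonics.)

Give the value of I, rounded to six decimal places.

Rules hold: Σm=0, L=6 even, 1≤3≤3.
N = 5·3·7 = 105
Δ = 0!·4!·2!/7! = 1/105
Racah Σ t=0..0: t=0:+1/4 = 1/4
⇒ 3j(2 1 3; 0 0 0)² = 3/35, sgn -1
(m-triple is (0,0,0) — same symbol as above.)
4πI² = N·(3j₀)²·(3jₘ)² = 27/35
I = +1·√(0.771429/4π) = 0.24776670

0.247767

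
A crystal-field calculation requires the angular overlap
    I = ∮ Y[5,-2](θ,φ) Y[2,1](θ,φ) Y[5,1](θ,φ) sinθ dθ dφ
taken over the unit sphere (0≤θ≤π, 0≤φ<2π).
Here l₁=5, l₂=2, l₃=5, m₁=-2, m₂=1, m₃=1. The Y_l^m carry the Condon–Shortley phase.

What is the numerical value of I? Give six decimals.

0.104819

Rules hold: Σm=0, L=12 even, 3≤5≤7.
N = 11·5·11 = 605
Δ = 2!·8!·2!/13! = 1/38610
Racah Σ t=0..2: t=0:+1/2880 t=1:−1/576 t=2:+1/2880 = -1/960
⇒ 3j(5 2 5; 0 0 0)² = 10/429, sgn +1
Racah Σ t=1..2: t=1:−1/2880 t=2:+1/1440 = 1/2880
⇒ 3j(5 2 5; -2 1 1)² = 7/715, sgn +1
4πI² = N·(3j₀)²·(3jₘ)² = 70/507
I = +1·√(0.138067/4π) = 0.10481902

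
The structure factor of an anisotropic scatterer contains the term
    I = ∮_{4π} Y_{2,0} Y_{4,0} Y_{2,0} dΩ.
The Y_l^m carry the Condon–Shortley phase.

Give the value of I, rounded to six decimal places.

Rules hold: Σm=0, L=8 even, 2≤2≤6.
N = 5·9·5 = 225
Δ = 4!·0!·4!/9! = 1/630
Racah Σ t=2..2: t=2:+1/16 = 1/16
⇒ 3j(2 4 2; 0 0 0)² = 2/35, sgn +1
(m-triple is (0,0,0) — same symbol as above.)
4πI² = N·(3j₀)²·(3jₘ)² = 36/49
I = +1·√(0.734694/4π) = 0.24179554

0.241796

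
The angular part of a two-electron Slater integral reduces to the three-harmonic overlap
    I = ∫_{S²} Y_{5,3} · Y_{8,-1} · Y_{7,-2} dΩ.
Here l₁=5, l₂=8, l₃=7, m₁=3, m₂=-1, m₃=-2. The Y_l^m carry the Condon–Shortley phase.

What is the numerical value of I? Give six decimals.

0.031890

Rules hold: Σm=0, L=20 even, 3≤7≤13.
N = 11·17·15 = 2805
Δ = 6!·4!·10!/21! = 1/814773960
Racah Σ t=1..5: t=1:−1/87091200 t=2:+1/4976640 t=3:−1/2073600 t=4:+1/4976640 t=5:−1/87091200 = -1/9676800
⇒ 3j(5 8 7; 0 0 0)² = 360/46189, sgn +1
Racah Σ t=0..2: t=0:+1/87091200 t=1:−1/12441600 t=2:+1/16588800 = -1/116121600
⇒ 3j(5 8 7; 3 -1 -2)² = 27/46189, sgn +1
4πI² = N·(3j₀)²·(3jₘ)² = 145800/11408683
I = +1·√(0.0127797/4π) = 0.03189011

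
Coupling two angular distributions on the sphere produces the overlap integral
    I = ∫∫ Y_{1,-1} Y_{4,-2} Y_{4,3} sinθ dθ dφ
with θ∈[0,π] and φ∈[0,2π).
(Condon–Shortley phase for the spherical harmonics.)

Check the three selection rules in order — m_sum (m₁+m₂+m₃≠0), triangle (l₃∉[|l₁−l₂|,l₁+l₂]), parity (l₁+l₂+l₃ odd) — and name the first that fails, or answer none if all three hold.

m₁+m₂+m₃ = -1 − 2 + 3 = 0  ✓
triangle: |1−4|=3 ≤ l₃=4 ≤ 1+4=5  ✓
parity: l₁+l₂+l₃ = 9 is odd  ✗

parity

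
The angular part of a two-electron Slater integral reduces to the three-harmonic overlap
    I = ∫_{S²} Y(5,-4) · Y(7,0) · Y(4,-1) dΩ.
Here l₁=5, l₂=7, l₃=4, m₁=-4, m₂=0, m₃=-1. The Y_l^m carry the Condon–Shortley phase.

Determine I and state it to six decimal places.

0.000000

Σmᵢ = -5 ≠ 0, so the φ-integral vanishes; I = 0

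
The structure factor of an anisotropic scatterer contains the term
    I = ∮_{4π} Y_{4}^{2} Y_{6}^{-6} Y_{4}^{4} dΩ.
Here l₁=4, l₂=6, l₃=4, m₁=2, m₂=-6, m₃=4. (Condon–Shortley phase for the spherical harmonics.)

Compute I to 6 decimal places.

m-sum 0 ✓  L=14 even ✓  2≤4≤10 ✓
Π(2lᵢ+1) = 9×13×9 = 1053
triangle coeff Δ(4,6,4) = 1/1261260
Σ_t [2,4]: t=2:+1/4608 t=3:−1/1296 t=4:+1/4608 = -7/20736
(3j)²=20/1287 [(4 6 4; 0 0 0)], sign=-1
Σ_t [0,0]: t=0:+1/1036800 = 1/1036800
(3j)²=4/195 [(4 6 4; 2 -6 4)], sign=+1
⇒ 4πI² = 48/143
I = (-1)√(48/143/(4π)) = -0.16343598

-0.163436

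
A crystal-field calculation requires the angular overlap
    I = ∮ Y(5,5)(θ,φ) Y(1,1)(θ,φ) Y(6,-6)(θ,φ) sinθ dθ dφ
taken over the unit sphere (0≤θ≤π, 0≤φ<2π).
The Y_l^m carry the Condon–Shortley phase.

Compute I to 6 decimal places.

0.331940

Checks pass: Σm=0; 12 even; l₃=6∈[4,6].
(2·5+1)(2·1+1)(2·6+1) = 429
Δ: 0! 10! 2! / 13! → 1/858
sum: t=0:+1/14400 = 1/14400
3j²(5 1 6; 0 0 0) = Δ·Π!·Σ² = 6/143  (sign +1)
sum: t=0:+1/7257600 = 1/7257600
3j²(5 1 6; 5 1 -6) = Δ·Π!·Σ² = 1/13  (sign +1)
combine: 4πI² = 429·6/143·1/13 = 18/13
take √, sign +1: I = 0.33194004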